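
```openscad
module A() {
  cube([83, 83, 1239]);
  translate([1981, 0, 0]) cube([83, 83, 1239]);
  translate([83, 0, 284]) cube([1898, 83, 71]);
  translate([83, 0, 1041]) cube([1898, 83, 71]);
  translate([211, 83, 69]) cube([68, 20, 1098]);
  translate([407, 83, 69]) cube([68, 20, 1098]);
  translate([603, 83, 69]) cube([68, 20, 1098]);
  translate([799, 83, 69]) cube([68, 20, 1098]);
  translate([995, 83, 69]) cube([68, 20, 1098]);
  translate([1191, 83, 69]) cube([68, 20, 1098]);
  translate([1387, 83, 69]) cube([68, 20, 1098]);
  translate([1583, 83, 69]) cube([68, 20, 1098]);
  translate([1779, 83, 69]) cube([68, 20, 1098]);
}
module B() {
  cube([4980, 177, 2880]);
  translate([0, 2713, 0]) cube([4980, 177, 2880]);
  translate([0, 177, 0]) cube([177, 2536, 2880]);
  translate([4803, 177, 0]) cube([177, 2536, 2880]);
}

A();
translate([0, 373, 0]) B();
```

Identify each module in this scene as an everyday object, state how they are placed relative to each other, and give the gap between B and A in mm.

The house frame's nearest face is 270 mm from the fence section's +y face.

A is a fence section. B is a house frame. The house frame is on the floor beside the fence section on its +y side. The gap between the house frame and the fence section is 270 mm.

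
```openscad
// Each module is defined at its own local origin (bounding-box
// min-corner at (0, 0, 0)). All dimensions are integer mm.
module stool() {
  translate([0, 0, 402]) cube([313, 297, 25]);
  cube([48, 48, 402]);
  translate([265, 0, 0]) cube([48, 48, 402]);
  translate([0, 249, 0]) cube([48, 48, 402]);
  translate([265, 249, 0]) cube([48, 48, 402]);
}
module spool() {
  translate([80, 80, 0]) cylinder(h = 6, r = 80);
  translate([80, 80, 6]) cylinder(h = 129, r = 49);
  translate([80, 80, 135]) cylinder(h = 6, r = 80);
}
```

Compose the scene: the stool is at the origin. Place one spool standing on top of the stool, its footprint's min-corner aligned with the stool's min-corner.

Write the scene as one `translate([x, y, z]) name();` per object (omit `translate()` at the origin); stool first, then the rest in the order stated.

stool();
translate([0, 0, 427]) spool();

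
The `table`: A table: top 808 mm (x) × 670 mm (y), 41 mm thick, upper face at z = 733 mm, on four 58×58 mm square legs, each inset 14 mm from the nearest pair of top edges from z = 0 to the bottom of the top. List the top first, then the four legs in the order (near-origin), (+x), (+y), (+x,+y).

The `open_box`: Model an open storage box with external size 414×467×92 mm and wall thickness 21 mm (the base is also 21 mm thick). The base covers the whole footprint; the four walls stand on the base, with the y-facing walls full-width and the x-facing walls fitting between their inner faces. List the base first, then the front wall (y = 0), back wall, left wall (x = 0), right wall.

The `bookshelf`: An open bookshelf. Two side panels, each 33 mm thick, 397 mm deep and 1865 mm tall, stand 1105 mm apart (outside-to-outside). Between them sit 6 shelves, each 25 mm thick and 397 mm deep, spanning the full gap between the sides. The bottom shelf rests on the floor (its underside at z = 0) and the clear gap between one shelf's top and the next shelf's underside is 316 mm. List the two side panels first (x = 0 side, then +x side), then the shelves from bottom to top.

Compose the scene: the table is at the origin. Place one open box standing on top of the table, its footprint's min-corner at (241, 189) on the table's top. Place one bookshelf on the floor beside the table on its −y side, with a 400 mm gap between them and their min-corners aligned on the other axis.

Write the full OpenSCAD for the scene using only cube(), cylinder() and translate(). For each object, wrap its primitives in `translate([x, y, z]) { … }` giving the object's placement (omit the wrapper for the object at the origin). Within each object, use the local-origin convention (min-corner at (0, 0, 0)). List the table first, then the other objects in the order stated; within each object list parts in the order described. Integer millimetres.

translate([0, 0, 692]) cube([808, 670, 41]);
translate([14, 14, 0]) cube([58, 58, 692]);
translate([736, 14, 0]) cube([58, 58, 692]);
translate([14, 598, 0]) cube([58, 58, 692]);
translate([736, 598, 0]) cube([58, 58, 692]);
translate([241, 189, 733]) {
  cube([414, 467, 21]);
  translate([0, 0, 21]) cube([414, 21, 71]);
  translate([0, 446, 21]) cube([414, 21, 71]);
  translate([0, 21, 21]) cube([21, 425, 71]);
  translate([393, 21, 21]) cube([21, 425, 71]);
}
translate([0, -797, 0]) {
  cube([33, 397, 1865]);
  translate([1072, 0, 0]) cube([33, 397, 1865]);
  translate([33, 0, 0]) cube([1039, 397, 25]);
  translate([33, 0, 341]) cube([1039, 397, 25]);
  translate([33, 0, 682]) cube([1039, 397, 25]);
  translate([33, 0, 1023]) cube([1039, 397, 25]);
  translate([33, 0, 1364]) cube([1039, 397, 25]);
  translate([33, 0, 1705]) cube([1039, 397, 25]);
}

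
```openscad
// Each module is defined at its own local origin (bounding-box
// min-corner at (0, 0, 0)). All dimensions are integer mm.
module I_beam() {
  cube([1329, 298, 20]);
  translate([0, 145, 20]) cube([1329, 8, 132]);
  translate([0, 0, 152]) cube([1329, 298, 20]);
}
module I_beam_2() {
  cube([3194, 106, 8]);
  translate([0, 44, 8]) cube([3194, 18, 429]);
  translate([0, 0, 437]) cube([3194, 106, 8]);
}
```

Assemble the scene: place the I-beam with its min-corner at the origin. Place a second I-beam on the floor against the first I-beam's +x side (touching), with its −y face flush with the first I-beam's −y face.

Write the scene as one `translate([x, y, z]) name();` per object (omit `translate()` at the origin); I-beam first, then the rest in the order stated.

I_beam();
translate([1329, 0, 0]) I_beam_2();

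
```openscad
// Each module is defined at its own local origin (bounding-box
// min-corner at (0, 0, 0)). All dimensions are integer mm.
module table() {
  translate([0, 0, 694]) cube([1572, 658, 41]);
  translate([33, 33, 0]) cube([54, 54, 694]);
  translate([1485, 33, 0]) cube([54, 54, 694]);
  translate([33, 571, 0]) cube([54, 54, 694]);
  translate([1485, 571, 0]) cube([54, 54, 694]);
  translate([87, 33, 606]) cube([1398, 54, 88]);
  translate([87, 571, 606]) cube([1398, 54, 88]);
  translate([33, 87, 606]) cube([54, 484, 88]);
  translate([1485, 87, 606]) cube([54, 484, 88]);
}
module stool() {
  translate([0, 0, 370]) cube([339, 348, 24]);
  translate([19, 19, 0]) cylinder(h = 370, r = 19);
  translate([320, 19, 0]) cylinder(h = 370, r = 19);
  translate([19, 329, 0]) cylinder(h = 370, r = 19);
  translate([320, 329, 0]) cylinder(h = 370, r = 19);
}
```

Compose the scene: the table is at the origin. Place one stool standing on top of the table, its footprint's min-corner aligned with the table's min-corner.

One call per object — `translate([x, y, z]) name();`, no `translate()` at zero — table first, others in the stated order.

table();
translate([0, 0, 735]) stool();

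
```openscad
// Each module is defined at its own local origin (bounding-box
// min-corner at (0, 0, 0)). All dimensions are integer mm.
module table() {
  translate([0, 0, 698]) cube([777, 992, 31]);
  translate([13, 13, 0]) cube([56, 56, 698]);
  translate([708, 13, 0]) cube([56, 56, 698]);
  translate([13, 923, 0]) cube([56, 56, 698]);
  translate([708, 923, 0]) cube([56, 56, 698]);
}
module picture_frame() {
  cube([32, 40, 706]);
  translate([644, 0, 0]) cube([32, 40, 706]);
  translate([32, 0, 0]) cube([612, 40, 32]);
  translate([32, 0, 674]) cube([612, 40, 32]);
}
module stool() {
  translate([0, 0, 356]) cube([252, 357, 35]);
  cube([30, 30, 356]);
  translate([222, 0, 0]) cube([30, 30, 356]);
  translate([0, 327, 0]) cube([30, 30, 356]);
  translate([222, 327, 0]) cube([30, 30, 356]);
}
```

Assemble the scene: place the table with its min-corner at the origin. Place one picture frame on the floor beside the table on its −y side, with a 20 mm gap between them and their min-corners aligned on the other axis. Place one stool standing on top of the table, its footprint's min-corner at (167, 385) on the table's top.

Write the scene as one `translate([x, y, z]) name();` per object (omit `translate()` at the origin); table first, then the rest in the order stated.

table();
translate([0, -60, 0]) picture_frame();
translate([167, 385, 729]) stool();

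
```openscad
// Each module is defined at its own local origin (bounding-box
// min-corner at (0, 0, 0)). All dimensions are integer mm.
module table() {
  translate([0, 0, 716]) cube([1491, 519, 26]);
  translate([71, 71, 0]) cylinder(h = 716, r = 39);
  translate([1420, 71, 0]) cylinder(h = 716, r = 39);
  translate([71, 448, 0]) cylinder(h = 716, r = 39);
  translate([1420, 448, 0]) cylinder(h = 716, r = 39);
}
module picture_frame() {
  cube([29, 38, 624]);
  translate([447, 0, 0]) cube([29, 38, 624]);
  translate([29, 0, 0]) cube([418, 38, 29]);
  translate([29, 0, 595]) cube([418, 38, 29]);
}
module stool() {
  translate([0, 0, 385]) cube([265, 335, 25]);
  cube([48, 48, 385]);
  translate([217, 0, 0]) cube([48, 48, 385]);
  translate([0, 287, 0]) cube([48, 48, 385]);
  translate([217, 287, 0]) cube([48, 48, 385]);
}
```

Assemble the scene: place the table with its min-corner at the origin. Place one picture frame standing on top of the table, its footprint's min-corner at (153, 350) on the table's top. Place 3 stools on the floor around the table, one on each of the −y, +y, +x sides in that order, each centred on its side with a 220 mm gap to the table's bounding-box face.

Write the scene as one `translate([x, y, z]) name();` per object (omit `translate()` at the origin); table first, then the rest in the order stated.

table();
translate([153, 350, 742]) picture_frame();
translate([613, -555, 0]) stool();
translate([613, 739, 0]) stool();
translate([1711, 92, 0]) stool();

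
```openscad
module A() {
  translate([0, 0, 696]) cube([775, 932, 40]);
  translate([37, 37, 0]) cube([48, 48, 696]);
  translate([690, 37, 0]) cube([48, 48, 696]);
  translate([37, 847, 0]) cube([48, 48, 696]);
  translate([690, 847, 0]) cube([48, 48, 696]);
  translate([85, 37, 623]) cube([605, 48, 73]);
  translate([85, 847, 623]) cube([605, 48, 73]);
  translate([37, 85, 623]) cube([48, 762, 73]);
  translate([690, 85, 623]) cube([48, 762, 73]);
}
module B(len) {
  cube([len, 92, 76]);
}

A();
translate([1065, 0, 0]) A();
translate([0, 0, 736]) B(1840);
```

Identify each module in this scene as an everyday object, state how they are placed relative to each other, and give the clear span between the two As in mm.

Second table starts at x = 1065; first ends at x = 775; clear span = 1065 − 775 = 290 mm.

A is a table. B is a beam. A beam spans the tops of two tables. The clear span between the two tables is 290 mm.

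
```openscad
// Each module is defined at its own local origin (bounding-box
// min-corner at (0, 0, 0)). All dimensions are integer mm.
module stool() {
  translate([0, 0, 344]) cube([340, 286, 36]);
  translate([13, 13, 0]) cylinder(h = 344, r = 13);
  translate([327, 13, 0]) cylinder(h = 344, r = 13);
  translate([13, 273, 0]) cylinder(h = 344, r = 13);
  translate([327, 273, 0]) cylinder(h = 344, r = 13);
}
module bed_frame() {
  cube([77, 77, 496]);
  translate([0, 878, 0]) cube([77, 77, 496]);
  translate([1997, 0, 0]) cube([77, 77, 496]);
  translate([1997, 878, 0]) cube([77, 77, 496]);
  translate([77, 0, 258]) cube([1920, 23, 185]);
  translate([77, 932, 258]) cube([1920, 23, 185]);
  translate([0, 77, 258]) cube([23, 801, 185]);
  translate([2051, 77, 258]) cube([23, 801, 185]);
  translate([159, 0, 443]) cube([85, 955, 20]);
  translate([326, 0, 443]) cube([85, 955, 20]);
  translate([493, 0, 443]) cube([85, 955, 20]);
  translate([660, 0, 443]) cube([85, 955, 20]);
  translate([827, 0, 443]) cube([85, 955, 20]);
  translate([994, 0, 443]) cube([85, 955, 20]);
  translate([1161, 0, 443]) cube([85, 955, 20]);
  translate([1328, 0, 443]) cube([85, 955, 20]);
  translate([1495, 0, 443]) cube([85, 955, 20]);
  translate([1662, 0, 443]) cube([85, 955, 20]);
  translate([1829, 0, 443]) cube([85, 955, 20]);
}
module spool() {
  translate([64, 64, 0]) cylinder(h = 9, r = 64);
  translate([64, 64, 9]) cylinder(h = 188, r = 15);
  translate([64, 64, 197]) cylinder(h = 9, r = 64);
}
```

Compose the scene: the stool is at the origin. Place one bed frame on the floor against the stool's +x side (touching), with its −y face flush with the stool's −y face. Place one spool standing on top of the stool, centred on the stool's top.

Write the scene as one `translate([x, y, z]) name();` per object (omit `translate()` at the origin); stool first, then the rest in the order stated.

stool();
translate([340, 0, 0]) bed_frame();
translate([106, 79, 380]) spool();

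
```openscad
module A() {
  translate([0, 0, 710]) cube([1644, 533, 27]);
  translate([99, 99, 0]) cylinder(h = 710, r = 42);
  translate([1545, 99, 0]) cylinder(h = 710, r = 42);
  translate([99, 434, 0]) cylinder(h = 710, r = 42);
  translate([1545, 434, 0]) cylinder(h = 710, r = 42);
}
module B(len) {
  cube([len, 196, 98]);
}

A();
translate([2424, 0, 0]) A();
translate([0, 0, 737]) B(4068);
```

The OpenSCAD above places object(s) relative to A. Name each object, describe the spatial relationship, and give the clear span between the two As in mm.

Second table starts at x = 2424; first ends at x = 1644; clear span = 2424 − 1644 = 780 mm.

A is a table. B is a beam. A beam spans the tops of two tables. The clear span between the two tables is 780 mm.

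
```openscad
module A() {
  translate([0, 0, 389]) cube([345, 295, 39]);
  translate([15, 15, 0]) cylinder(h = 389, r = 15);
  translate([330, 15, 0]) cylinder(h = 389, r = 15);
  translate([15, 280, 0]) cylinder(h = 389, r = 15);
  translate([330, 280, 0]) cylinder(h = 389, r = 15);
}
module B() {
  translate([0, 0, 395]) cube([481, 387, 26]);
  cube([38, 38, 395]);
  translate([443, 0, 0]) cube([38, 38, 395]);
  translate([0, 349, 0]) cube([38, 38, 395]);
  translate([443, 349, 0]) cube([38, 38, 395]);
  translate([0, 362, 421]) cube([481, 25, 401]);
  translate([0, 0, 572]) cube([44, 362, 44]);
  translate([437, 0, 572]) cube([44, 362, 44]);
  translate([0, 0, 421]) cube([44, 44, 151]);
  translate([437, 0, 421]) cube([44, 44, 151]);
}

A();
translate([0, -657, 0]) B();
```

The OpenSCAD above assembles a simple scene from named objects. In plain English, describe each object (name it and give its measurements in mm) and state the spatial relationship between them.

A is a simple wooden stool: a rectangular seat 345 mm (x) by 295 mm (y), 39 mm thick, top face at z = 428 mm, on four round legs, each 30 mm in diameter. The legs rest on z = 0, each leg's axis is inset half a diameter from the nearest pair of seat edges (so the leg's bounding box is flush with the corner).

B is a chair. The seat is a 481×387×26 mm slab with its top at z = 421 mm, on four 38×38 mm corner legs (flush with the seat edges, standing on z = 0). A flat backrest 25 mm thick, 401 mm tall, spans the full seat width and rises from the seat top along its +y edge, rear face flush with the rear of the seat. Two armrests of 44×44 mm section run along each side from the seat's front edge to the front of the backrest, top faces 195 mm above the seat top and outer faces flush with the seat's x-edges; a 44×44 mm post under the front of each armrest stands on the seat at the front corner.

The chair is on the floor beside the stool on its −y side.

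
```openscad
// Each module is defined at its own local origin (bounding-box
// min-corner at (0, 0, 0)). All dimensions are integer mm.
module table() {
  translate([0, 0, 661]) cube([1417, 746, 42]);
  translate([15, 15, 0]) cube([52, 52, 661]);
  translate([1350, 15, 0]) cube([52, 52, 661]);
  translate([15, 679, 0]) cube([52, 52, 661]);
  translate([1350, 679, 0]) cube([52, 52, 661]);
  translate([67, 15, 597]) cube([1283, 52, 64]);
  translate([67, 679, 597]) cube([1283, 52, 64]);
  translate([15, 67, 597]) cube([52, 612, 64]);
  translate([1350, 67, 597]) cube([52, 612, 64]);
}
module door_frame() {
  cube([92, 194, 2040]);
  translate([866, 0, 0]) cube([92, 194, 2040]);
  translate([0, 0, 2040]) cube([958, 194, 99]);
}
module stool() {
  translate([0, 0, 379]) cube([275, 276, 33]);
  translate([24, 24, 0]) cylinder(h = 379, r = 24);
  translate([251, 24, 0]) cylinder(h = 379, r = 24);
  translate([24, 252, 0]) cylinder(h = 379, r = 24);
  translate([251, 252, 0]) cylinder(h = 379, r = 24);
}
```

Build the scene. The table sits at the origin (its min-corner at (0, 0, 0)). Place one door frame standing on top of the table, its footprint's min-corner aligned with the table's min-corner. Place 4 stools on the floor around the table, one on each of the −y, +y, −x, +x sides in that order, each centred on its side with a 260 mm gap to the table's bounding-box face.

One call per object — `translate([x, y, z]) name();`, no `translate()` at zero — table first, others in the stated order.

table();
translate([0, 0, 703]) door_frame();
translate([571, -536, 0]) stool();
translate([571, 1006, 0]) stool();
translate([-535, 235, 0]) stool();
translate([1677, 235, 0]) stool();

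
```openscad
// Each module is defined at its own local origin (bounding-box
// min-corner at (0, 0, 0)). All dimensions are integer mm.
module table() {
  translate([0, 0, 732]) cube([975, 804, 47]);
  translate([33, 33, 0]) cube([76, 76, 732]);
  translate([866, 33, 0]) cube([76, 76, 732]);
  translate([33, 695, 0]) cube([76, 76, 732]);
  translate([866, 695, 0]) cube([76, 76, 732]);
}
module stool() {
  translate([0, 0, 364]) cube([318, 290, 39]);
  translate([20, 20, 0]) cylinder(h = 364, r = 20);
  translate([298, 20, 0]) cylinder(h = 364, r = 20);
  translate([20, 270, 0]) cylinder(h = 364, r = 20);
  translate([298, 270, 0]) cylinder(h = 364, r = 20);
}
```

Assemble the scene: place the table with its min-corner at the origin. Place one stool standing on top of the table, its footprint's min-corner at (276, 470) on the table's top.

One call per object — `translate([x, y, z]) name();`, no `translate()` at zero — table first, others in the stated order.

table();
translate([276, 470, 779]) stool();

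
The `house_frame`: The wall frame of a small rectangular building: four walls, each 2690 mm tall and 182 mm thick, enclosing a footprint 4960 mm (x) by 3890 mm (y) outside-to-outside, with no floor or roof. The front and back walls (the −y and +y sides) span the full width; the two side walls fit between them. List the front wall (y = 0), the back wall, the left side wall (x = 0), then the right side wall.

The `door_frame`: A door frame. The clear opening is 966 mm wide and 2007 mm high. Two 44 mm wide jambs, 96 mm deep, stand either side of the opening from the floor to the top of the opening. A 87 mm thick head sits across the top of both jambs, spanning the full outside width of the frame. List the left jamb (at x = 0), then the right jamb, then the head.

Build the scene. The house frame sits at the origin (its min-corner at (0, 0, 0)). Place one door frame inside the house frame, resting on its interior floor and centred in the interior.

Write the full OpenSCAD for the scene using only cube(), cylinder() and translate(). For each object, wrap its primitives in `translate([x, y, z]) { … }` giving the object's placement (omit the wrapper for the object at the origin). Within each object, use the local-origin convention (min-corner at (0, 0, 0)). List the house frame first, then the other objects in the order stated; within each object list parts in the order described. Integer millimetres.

cube([4960, 182, 2690]);
translate([0, 3708, 0]) cube([4960, 182, 2690]);
translate([0, 182, 0]) cube([182, 3526, 2690]);
translate([4778, 182, 0]) cube([182, 3526, 2690]);
translate([1953, 1897, 0]) {
  cube([44, 96, 2007]);
  translate([1010, 0, 0]) cube([44, 96, 2007]);
  translate([0, 0, 2007]) cube([1054, 96, 87]);
}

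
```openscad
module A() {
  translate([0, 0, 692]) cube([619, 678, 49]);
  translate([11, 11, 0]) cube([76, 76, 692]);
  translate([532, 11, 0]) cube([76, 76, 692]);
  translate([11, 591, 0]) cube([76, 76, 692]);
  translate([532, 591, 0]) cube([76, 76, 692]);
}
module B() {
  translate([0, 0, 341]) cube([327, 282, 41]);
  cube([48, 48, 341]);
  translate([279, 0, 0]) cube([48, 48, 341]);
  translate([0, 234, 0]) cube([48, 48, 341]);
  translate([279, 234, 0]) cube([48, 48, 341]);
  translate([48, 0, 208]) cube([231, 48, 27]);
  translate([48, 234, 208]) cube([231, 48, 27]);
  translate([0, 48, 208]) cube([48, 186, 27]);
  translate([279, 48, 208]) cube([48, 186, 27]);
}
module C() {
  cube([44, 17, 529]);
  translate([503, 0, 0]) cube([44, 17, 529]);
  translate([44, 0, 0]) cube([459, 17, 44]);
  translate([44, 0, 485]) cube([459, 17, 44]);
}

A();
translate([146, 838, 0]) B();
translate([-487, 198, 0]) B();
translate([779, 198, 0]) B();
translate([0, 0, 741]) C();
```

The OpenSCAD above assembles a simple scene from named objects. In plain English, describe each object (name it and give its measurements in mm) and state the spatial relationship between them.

A is a rectangular dining table. The top is 619×678×49 mm with its upper surface at z = 741 mm. It stands on four 76×76 mm square legs, each inset 11 mm from the nearest pair of top edges, running from the floor to the underside of the top.

B is a four-legged stool. The seat is a 327×282×41 mm slab whose top surface is at z = 382 mm; four square legs, each 48×48 mm in cross-section, run from the floor (z = 0) to the underside of the seat, each flush with a corner of the seat. Four stretchers, 48 mm wide and 27 mm tall, connect adjacent legs with their undersides at z = 208 mm, each running between the inner faces of the legs it joins and aligned with the legs' outer faces on the other axis.

C is a picture frame with a 459×441 mm rectangular opening (x by z) and a uniform 44 mm border on every side. Frame depth is 17 mm along y. It is built from two vertical stiles running the full outside height and two horizontal rails spanning the gap between the stiles.

Three stools sit around the table at the +y, −x, +x sides. The picture frame is on top of the table.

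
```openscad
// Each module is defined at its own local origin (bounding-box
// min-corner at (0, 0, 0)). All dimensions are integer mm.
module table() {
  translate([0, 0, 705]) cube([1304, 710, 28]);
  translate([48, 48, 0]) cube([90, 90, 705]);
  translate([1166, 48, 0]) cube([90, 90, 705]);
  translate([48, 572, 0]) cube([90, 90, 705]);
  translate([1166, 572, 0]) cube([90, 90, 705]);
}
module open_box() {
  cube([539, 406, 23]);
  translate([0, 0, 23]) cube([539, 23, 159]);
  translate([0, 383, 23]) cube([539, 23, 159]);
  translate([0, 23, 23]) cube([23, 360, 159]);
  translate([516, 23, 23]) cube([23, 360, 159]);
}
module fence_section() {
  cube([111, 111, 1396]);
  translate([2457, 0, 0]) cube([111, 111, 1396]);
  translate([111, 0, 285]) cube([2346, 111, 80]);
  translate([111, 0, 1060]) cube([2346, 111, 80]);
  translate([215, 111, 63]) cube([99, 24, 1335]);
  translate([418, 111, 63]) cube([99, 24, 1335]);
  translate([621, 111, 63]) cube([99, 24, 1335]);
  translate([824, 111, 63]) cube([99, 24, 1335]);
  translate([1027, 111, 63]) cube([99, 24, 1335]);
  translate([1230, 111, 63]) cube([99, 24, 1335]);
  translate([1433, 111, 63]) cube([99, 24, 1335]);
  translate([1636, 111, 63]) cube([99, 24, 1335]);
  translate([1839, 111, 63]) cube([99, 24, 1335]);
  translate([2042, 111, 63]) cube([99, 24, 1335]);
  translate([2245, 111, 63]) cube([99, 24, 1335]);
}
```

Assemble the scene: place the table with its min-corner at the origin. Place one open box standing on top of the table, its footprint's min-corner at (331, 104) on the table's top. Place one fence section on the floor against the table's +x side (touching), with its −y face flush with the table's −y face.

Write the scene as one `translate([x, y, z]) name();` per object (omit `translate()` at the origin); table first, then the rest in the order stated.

table();
translate([331, 104, 733]) open_box();
translate([1304, 0, 0]) fence_section();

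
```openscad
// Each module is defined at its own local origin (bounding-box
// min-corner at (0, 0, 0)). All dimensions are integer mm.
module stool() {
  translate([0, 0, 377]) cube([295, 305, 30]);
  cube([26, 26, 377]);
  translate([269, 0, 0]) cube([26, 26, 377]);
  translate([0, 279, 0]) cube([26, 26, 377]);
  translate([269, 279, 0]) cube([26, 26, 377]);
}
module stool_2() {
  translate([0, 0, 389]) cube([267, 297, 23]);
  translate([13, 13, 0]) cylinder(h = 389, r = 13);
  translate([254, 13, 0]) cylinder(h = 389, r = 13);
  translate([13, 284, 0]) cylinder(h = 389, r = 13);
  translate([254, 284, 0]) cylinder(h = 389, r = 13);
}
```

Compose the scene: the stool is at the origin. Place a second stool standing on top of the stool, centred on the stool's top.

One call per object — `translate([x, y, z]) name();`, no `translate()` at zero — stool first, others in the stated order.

stool();
translate([14, 4, 407]) stool_2();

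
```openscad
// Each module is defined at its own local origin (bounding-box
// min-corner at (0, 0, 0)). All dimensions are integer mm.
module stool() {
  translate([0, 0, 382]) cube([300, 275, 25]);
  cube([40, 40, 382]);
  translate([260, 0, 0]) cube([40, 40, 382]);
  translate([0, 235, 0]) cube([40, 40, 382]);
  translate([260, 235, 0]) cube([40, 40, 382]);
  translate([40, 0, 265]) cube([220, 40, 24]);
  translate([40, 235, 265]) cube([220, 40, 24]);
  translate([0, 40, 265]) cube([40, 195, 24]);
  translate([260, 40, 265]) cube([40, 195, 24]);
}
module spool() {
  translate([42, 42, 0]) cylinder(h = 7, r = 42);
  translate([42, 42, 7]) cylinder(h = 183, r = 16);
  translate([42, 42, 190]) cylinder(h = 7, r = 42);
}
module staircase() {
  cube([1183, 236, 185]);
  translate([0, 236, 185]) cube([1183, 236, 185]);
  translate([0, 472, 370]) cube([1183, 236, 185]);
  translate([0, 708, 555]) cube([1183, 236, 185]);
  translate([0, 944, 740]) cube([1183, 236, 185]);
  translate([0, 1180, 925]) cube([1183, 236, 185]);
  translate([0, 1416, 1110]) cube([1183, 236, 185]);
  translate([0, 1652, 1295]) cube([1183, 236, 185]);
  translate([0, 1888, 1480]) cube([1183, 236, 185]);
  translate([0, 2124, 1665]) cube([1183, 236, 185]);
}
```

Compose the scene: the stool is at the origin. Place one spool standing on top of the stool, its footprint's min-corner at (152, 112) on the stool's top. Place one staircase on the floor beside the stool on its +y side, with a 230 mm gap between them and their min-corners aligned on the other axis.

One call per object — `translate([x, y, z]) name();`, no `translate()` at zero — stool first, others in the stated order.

stool();
translate([152, 112, 407]) spool();
translate([0, 505, 0]) staircase();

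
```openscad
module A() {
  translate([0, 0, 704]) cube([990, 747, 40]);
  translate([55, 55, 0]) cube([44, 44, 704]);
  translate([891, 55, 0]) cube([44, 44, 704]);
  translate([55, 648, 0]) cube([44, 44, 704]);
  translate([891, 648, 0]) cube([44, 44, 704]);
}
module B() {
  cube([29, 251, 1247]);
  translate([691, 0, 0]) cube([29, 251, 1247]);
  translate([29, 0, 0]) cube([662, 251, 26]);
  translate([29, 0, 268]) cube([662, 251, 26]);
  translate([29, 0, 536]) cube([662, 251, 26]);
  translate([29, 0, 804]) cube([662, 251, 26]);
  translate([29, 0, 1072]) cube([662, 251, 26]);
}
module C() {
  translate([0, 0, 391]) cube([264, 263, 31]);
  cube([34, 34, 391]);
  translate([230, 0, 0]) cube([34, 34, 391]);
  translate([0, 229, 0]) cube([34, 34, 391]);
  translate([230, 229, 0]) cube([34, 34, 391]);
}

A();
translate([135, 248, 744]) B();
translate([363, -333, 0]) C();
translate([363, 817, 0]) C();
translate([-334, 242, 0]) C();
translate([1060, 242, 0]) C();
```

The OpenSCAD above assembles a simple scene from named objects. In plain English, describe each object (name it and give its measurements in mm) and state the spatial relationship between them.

A is a table with a 990×747 mm rectangular top, 40 mm thick, top surface at z = 744 mm, supported by four 44×44 mm square legs, each inset 55 mm from the nearest pair of top edges, running from the floor.

B is an open bookshelf. Two side panels, each 29 mm thick, 251 mm deep and 1247 mm tall, stand 720 mm apart (outside-to-outside). Between them sit 5 shelves, each 26 mm thick and 251 mm deep, spanning the full gap between the sides. The bottom shelf rests on the floor (its underside at z = 0) and the clear gap between one shelf's top and the next shelf's underside is 242 mm.

C is a simple wooden stool: a rectangular seat 264 mm (x) by 263 mm (y), 31 mm thick, top face at z = 422 mm, on four square legs, each 34×34 mm in cross-section. The legs rest on z = 0, each flush with a corner of the seat.

The bookshelf is on top of the table, centred. Four stools sit around the table at the −y, +y, −x, +x sides.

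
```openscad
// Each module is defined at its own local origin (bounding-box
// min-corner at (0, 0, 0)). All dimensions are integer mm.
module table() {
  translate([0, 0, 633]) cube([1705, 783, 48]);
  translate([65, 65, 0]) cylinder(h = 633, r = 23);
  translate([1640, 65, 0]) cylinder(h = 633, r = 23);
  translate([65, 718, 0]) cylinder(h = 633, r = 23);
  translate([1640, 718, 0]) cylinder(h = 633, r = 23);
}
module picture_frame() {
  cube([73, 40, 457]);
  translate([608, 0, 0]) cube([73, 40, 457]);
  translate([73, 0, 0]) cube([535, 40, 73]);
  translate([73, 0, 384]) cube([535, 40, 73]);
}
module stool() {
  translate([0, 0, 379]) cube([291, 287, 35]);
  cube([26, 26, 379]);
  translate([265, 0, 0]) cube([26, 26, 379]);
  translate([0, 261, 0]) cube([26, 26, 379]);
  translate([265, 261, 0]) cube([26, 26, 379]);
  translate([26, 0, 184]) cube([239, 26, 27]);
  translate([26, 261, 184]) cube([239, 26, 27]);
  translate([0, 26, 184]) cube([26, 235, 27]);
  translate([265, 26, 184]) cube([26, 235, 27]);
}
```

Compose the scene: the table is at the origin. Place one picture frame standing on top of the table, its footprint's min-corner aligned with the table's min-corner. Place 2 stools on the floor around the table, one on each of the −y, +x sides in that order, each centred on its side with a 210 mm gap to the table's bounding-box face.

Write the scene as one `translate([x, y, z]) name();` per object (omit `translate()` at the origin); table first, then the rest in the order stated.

table();
translate([0, 0, 681]) picture_frame();
translate([707, -497, 0]) stool();
translate([1915, 248, 0]) stool();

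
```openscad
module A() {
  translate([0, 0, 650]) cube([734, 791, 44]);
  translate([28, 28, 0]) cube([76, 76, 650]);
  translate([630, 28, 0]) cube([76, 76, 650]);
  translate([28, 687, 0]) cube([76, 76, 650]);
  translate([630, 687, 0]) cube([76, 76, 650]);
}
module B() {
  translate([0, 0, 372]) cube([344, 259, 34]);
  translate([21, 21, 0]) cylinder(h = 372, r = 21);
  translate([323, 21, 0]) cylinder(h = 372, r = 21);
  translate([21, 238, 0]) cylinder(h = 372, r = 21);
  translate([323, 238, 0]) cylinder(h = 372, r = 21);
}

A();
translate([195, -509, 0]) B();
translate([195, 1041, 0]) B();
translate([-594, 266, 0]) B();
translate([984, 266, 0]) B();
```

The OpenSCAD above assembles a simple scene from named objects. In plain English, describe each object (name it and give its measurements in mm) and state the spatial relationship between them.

A is a table with a 734×791 mm rectangular top, 44 mm thick, top surface at z = 694 mm, supported by four 76×76 mm square legs, each inset 28 mm from the nearest pair of top edges, running from the floor.

B is a four-legged stool. The seat is a 344×259×34 mm slab whose top surface is at z = 406 mm; four round legs, each 42 mm in diameter, run from the floor (z = 0) to the underside of the seat, each leg's axis is inset half a diameter from the nearest pair of seat edges (so the leg's bounding box is flush with the corner).

Four stools sit around the table at the −y, +y, −x, +x sides.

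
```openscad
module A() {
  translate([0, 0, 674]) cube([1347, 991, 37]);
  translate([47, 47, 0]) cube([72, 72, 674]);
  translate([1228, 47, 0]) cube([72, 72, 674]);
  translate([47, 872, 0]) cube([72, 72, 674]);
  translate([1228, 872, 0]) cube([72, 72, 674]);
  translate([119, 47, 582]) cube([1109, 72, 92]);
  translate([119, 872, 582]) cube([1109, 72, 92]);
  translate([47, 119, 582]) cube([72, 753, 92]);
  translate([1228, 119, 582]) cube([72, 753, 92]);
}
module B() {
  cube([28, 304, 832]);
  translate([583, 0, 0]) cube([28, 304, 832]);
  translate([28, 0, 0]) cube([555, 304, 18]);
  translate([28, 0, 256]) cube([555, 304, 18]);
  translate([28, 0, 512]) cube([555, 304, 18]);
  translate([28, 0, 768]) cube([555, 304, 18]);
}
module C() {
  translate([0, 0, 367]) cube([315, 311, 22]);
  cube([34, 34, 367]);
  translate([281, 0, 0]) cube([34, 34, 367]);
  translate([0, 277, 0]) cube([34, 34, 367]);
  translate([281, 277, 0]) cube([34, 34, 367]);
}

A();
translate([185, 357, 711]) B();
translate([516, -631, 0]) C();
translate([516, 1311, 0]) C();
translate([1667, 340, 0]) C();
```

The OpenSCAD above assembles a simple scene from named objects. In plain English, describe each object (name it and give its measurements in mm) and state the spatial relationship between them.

A is a rectangular dining table. The top is 1347×991×37 mm with its upper surface at z = 711 mm. It stands on four 72×72 mm square legs, each inset 47 mm from the nearest pair of top edges, running from the floor to the underside of the top. Four apron rails, 72 mm thick and 92 mm tall, run between adjacent legs with their top edges flush with the underside of the top and their outer faces flush with the legs' outer faces.

B is a bookshelf 611 mm wide overall, 304 mm deep and 832 mm tall. The two sides are 28 mm thick vertical panels. 4 horizontal shelves of 18 mm thickness span between the inner faces of the sides; the lowest shelf sits on the floor and shelves are stacked with a clear vertical gap of 238 mm between each pair.

C is a simple wooden stool: a rectangular seat 315 mm (x) by 311 mm (y), 22 mm thick, top face at z = 389 mm, on four square legs, each 34×34 mm in cross-section. The legs rest on z = 0, each flush with a corner of the seat.

The bookshelf is on top of the table. Three stools sit around the table at the −y, +y, +x sides.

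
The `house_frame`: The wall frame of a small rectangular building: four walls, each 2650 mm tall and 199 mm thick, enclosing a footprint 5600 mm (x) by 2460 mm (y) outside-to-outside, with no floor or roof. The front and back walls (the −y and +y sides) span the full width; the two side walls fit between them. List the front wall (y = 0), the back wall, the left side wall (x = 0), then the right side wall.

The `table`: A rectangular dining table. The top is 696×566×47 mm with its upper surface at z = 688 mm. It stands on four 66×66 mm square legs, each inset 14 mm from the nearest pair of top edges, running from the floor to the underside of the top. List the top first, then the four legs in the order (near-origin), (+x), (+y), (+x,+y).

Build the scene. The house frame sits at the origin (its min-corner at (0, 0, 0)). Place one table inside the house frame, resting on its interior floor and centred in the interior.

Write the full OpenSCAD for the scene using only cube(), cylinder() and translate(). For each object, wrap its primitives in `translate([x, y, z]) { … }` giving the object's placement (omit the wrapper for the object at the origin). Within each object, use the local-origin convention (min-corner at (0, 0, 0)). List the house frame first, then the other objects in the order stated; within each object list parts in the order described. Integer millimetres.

cube([5600, 199, 2650]);
translate([0, 2261, 0]) cube([5600, 199, 2650]);
translate([0, 199, 0]) cube([199, 2062, 2650]);
translate([5401, 199, 0]) cube([199, 2062, 2650]);
translate([2452, 947, 0]) {
  translate([0, 0, 641]) cube([696, 566, 47]);
  translate([14, 14, 0]) cube([66, 66, 641]);
  translate([616, 14, 0]) cube([66, 66, 641]);
  translate([14, 486, 0]) cube([66, 66, 641]);
  translate([616, 486, 0]) cube([66, 66, 641]);
}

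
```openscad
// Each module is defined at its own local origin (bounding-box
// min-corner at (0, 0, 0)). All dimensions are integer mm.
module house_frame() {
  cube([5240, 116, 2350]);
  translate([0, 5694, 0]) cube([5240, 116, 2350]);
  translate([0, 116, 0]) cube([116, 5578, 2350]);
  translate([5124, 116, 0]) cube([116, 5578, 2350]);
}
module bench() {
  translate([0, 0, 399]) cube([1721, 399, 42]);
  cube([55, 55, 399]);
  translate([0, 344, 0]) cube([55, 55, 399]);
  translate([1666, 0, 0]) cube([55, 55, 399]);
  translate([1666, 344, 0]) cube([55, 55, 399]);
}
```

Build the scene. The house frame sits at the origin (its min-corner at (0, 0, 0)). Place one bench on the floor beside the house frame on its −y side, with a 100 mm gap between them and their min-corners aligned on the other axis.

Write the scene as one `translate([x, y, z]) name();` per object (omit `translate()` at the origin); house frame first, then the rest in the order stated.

house_frame();
translate([0, -499, 0]) bench();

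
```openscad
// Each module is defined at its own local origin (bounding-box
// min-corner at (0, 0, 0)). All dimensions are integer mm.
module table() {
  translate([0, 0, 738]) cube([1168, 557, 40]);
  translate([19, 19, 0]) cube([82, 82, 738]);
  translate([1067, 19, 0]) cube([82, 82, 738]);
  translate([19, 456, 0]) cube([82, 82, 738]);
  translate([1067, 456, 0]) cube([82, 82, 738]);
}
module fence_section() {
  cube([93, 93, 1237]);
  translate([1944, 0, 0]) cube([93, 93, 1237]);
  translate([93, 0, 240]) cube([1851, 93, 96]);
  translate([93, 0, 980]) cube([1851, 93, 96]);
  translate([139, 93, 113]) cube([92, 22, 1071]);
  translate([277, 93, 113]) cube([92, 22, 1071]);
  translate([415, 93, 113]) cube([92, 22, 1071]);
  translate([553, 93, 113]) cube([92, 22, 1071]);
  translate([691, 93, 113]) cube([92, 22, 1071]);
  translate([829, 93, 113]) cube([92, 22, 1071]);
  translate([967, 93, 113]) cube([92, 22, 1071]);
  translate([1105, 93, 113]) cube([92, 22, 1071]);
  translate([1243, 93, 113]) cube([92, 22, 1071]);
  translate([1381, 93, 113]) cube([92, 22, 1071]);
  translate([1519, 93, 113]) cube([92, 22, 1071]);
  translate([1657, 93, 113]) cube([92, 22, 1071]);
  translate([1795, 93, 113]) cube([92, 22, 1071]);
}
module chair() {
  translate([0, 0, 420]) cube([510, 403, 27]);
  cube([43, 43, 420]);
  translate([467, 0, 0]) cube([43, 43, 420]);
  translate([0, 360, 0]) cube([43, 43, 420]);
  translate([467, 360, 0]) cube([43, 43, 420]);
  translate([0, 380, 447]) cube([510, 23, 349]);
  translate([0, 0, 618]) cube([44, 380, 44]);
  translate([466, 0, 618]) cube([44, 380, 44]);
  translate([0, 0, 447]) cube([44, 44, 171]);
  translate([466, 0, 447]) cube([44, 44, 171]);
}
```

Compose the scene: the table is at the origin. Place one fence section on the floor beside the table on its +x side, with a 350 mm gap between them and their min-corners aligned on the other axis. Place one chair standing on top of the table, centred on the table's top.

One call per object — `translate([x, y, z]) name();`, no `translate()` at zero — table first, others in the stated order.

table();
translate([1518, 0, 0]) fence_section();
translate([329, 77, 778]) chair();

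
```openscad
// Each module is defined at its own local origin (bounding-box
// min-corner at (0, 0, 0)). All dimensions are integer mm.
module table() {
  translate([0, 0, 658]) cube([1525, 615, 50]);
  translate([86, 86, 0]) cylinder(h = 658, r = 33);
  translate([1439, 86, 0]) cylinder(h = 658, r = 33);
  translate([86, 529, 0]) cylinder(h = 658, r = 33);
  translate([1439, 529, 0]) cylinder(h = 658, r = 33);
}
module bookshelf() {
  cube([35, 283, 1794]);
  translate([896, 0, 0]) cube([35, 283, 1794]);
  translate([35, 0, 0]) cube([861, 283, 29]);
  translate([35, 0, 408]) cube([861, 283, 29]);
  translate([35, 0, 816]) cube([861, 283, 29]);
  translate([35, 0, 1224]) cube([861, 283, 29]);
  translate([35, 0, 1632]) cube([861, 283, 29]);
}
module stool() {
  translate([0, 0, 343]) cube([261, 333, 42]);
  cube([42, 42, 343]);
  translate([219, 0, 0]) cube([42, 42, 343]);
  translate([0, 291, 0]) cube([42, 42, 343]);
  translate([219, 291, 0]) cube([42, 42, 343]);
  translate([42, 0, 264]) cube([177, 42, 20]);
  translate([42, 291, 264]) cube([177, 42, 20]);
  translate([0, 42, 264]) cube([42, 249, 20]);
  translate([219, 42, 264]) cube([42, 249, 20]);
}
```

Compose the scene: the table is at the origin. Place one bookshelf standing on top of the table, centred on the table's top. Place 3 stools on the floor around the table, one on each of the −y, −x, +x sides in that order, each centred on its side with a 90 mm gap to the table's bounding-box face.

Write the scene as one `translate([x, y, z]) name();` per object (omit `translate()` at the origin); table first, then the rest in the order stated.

table();
translate([297, 166, 708]) bookshelf();
translate([632, -423, 0]) stool();
translate([-351, 141, 0]) stool();
translate([1615, 141, 0]) stool();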